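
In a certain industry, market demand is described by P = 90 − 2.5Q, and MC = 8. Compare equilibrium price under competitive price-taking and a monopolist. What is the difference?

Equilibrium price rises by 41

Perfect competition: P = MC = 8, so 90 − 2.5Q = 8 and Q = 32.8.
A monopolist chooses Q where MR = MC. MR = 90 − 5Q; setting this equal to 8 gives Q = 16.4 and P = 49.
Change in equilibrium price: 49 − 8 = 41.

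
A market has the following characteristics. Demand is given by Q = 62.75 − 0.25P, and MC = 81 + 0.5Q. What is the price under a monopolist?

Inverting demand: P = 251 − 4Q.
A monopolist chooses Q where MR = MC. MR = 251 − 8Q; setting this equal to 81 + 0.5Q gives Q = 20 and P = 171.

P = 171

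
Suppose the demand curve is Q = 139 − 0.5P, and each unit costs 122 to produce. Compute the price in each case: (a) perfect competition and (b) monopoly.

Competition: P = 122; Monopoly: P = 200

Inverting demand: P = 278 − 2Q.
Competitive firms price at marginal cost: P = 122, giving Q = 78.
The monopolist equates marginal revenue to marginal cost: 278 − 4Q = 122, so Q = 39. From demand, P = 200.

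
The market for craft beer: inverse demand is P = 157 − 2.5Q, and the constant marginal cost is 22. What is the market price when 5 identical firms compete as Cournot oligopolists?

With 5 symmetric Cournot firms, each firm's FOC gives 157 − 15q = 22, so q = 9, Q = 5·9 = 45, and P = 44.5.

P = 44.5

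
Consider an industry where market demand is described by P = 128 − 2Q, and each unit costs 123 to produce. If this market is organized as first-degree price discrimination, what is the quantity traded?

Under first-degree price discrimination the firm charges each unit its demand price and produces up to where P = MC, i.e. Q = 2.5. Consumer surplus is zero; producer surplus equals total surplus.

Q = 2.5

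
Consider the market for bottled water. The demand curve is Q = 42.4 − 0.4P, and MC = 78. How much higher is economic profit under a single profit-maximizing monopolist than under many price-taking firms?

Inverting demand: P = 106 − 2.5Q.
Under competition P = MC = 78, so Q = (106 − 78)/2.5 = 11.2.
Profit = (78 − 78)·11.2 = 0.
A monopolist chooses Q where MR = MC. MR = 106 − 5Q; setting this equal to 78 gives Q = 5.6 and P = 92.
Profit = (92 − 78)·5.6 = 78.4.
Change in economic profit: 78.4 − 0 = 78.4.

Economic profit rises by 78.4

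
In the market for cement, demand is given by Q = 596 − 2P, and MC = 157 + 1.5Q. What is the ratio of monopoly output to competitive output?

Inverting demand: P = 298 − 0.5Q.
A monopolist chooses Q where MR = MC. MR = 298 − Q; setting this equal to 157 + 1.5Q gives Q = 56.4 and P = 269.8.
Competitive equilibrium sets price equal to marginal cost: 298 − 0.5Q = 157 + 1.5Q, so Q = 70.5 and P = 262.75.
Ratio Q_m/Q_c = 56.4/70.5 = 0.8.

Q_m/Q_c = 0.8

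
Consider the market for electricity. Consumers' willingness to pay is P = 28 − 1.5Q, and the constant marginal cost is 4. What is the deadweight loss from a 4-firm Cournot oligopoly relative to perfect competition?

Perfect competition: P = MC = 4, so 28 − 1.5Q = 4 and Q = 16.
In a 4-firm Cournot equilibrium, symmetry and the first-order condition give q = (28 − 4)/(7.5) = 3.2. So Q = 12.8 and P = 8.8.
DWL is the triangle between Q = 12.8 and Q = 16: ½·(16 − 12.8)·(8.8 − 4) = 7.68.

DWL = 7.68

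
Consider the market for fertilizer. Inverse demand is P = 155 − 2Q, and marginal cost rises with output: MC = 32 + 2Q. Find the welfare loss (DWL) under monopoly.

Under competition P = MC: 155 − 2Q = 32 + 2Q ⇒ Q = 30.75, P = 93.5.
The monopolist equates marginal revenue to marginal cost: 155 − 4Q = 32 + 2Q, so Q = 20.5. From demand, P = 114.
CS = ½·(155 − 93.5)·30.75 = 15129/16; PS = (93.5·30.75 − 32·30.75 − ½·2·30.75²) = 15129/16; TS = 1891.125.
CS = ½·(155 − 114)·20.5 = 420.25; PS = (114·20.5 − 32·20.5 − ½·2·20.5²) = 1260.75; TS = 1681.
DWL = 1891.125 − 1681 = 210.125.

DWL = 210.125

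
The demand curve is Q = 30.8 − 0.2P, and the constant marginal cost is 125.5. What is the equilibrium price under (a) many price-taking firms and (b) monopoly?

Competition: P = 125.5; Monopoly: P = 139.75

Inverting demand: P = 154 − 5Q.
Under competition P = MC = 125.5, so Q = (154 − 125.5)/5 = 5.7.
Monopoly sets MR = MC: 154 − 10Q = 125.5 ⇒ Q = 2.85, P = 154 − 5·2.85 = 139.75.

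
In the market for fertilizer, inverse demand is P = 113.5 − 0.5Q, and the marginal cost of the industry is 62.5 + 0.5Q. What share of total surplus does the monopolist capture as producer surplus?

The monopolist equates marginal revenue to marginal cost: 113.5 − Q = 62.5 + 0.5Q, so Q = 34. From demand, P = 96.5.
CS = ½·(113.5 − 96.5)·34 = 289.
PS = P·Q − VC(Q) = 96.5·34 − (62.5·34 + ½·0.5·34²) = 867.
Share captured = PS/TS = 867/1156 = 0.75.

PS/TS = 0.75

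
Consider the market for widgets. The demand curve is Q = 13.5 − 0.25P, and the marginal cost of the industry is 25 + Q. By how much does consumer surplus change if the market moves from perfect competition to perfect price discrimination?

CS falls by 67.28

Inverting demand: P = 54 − 4Q.
Competitive equilibrium sets price equal to marginal cost: 54 − 4Q = 25 + Q, so Q = 5.8 and P = 30.8.
CS = ½·(54 − 30.8)·5.8 = 67.28.
A perfectly discriminating monopolist sells every unit with P(Q) ≥ MC(Q), so output equals the competitive quantity Q = 5.8. Each buyer pays their reservation price, so CS = 0 and the firm captures all surplus.
CS = 0.
Change in consumer surplus: 0 − 67.28 = −67.28.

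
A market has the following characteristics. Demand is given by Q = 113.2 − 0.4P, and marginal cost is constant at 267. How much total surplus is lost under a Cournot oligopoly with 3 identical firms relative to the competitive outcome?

DWL = 3.2

Inverting demand: P = 283 − 2.5Q.
Perfect competition: P = MC = 267, so 283 − 2.5Q = 267 and Q = 6.4.
In a 3-firm Cournot equilibrium, symmetry and the first-order condition give q = (283 − 267)/(10) = 1.6. So Q = 4.8 and P = 271.
DWL is the triangle between Q = 4.8 and Q = 6.4: ½·(6.4 − 4.8)·(271 − 267) = 3.2.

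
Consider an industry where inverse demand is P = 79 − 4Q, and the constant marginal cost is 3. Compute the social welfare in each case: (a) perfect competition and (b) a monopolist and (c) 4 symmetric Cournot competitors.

Under competition P = MC = 3, so Q = (79 − 3)/4 = 19.
CS = ½·(79 − 3)·19 = 722; PS = (3 − 3)·19 = 0; TS = 722.
The monopolist equates marginal revenue to marginal cost: 79 − 8Q = 3, so Q = 9.5. From demand, P = 41.
CS = ½·(79 − 41)·9.5 = 180.5; PS = (41 − 3)·9.5 = 361; TS = 541.5.
Cournot with 4 identical firms: the symmetric best-response condition is 79 − 20q = 3. Each firm produces q = 3.8, total output Q = 15.2, price P = 18.2.
CS = ½·(79 − 18.2)·15.2 = 462.08; PS = (18.2 − 3)·15.2 = 231.04; TS = 693.12.

Competition: TS = 722; Monopoly: TS = 541.5; Cournot: TS = 693.12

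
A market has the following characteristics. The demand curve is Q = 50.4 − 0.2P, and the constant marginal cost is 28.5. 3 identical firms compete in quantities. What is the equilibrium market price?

P = 84.375

Inverting demand: P = 252 − 5Q.
With 3 symmetric Cournot firms, each firm's FOC gives 252 − 20q = 28.5, so q = 11.175, Q = 3·11.175 = 33.525, and P = 84.375.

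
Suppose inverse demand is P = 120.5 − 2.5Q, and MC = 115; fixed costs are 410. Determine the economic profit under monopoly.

Profit = −406.975

A monopolist chooses Q where MR = MC. MR = 120.5 − 5Q; setting this equal to 115 gives Q = 1.1 and P = 117.75.
Profit = (117.75 − 115)·1.1 − 410 = −406.975.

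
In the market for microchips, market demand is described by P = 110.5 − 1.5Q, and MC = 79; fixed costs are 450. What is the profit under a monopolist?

Monopoly sets MR = MC: 110.5 − 3Q = 79 ⇒ Q = 10.5, P = 110.5 − 1.5·10.5 = 94.75.
Profit = (94.75 − 79)·10.5 − 450 = −284.625.

Profit = −284.625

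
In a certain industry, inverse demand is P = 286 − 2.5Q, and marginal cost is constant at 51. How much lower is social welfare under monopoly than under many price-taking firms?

Social welfare falls by 2761.25

Perfect competition: P = MC = 51, so 286 − 2.5Q = 51 and Q = 94.
CS = ½·(286 − 51)·94 = 11045; PS = (51 − 51)·94 = 0; TS = 11045.
The monopolist equates marginal revenue to marginal cost: 286 − 5Q = 51, so Q = 47. From demand, P = 168.5.
CS = ½·(286 − 168.5)·47 = 2761.25; PS = (168.5 − 51)·47 = 5522.5; TS = 8283.75.
Change in social welfare: 8283.75 − 11045 = −2761.25.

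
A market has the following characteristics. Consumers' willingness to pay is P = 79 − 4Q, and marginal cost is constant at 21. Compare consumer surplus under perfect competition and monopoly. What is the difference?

CS falls by 315.375

Competitive firms price at marginal cost: P = 21, giving Q = 14.5.
CS = ½·(79 − 21)·14.5 = 420.5.
The monopolist equates marginal revenue to marginal cost: 79 − 8Q = 21, so Q = 7.25. From demand, P = 50.
CS = ½·(79 − 50)·7.25 = 105.125.
Change in consumer surplus: 105.125 − 420.5 = −315.375.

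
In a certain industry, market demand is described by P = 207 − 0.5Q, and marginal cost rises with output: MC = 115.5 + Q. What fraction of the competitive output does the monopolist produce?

The monopolist equates marginal revenue to marginal cost: 207 − Q = 115.5 + Q, so Q = 45.75. From demand, P = 184.125.
Competitive equilibrium sets price equal to marginal cost: 207 − 0.5Q = 115.5 + Q, so Q = 61 and P = 176.5.
Ratio Q_m/Q_c = 45.75/61 = 0.75.

Q_m/Q_c = 0.75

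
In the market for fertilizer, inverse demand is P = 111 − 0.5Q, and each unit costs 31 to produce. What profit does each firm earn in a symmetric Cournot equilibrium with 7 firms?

π_i = 200

Cournot with 7 identical firms: the symmetric best-response condition is 111 − 4q = 31. Each firm produces q = 20, total output Q = 140, price P = 41.
Each firm's profit = (41 − 31)·20 = 200.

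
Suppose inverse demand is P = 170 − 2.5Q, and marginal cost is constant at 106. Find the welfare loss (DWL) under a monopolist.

Under competition P = MC = 106, so Q = (170 − 106)/2.5 = 25.6.
The monopolist equates marginal revenue to marginal cost: 170 − 5Q = 106, so Q = 12.8. From demand, P = 138.
DWL is the triangle between Q = 12.8 and Q = 25.6: ½·(25.6 − 12.8)·(138 − 106) = 204.8.

DWL = 204.8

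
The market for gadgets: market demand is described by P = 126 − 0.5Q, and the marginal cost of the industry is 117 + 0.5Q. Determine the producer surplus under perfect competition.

PS = 20.25

Competitive equilibrium sets price equal to marginal cost: 126 − 0.5Q = 117 + 0.5Q, so Q = 9 and P = 121.5.
PS = P·Q − VC(Q) = 121.5·9 − (117·9 + ½·0.5·9²) = 20.25.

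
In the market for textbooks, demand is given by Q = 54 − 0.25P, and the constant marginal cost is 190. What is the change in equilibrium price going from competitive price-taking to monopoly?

Inverting demand: P = 216 − 4Q.
Competitive firms price at marginal cost: P = 190, giving Q = 6.5.
The monopolist equates marginal revenue to marginal cost: 216 − 8Q = 190, so Q = 3.25. From demand, P = 203.
Change in equilibrium price: 203 − 190 = 13.

P rises by 13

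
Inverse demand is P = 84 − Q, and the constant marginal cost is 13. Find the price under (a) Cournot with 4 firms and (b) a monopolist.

Cournot: P = 27.2; Monopoly: P = 48.5

In a 4-firm Cournot equilibrium, symmetry and the first-order condition give q = (84 − 13)/(5) = 14.2. So Q = 56.8 and P = 27.2.
The monopolist equates marginal revenue to marginal cost: 84 − 2Q = 13, so Q = 35.5. From demand, P = 48.5.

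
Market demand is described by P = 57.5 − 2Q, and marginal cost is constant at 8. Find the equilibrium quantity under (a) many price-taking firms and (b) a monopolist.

Perfect competition: P = MC = 8, so 57.5 − 2Q = 8 and Q = 24.75.
A monopolist chooses Q where MR = MC. MR = 57.5 − 4Q; setting this equal to 8 gives Q = 12.375 and P = 32.75.

Competition: Q = 24.75; Monopoly: Q = 12.375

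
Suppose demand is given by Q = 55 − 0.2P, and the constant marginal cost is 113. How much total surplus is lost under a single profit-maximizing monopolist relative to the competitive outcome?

DWL = 656.1

Inverting demand: P = 275 − 5Q.
Under competition P = MC = 113, so Q = (275 − 113)/5 = 32.4.
Monopoly sets MR = MC: 275 − 10Q = 113 ⇒ Q = 16.2, P = 275 − 5·16.2 = 194.
DWL is the triangle between Q = 16.2 and Q = 32.4: ½·(32.4 − 16.2)·(194 − 113) = 656.1.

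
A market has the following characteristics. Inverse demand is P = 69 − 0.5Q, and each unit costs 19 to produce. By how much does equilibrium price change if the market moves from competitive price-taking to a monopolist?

Under competition P = MC = 19, so Q = (69 − 19)/0.5 = 100.
Monopoly sets MR = MC: 69 − Q = 19 ⇒ Q = 50, P = 69 − 0.5·50 = 44.
Change in equilibrium price: 44 − 19 = 25.

P rises by 25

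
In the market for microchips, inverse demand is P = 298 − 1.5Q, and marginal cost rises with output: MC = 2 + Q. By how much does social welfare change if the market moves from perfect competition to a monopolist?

TS falls by 2464.2

Under competition P = MC: 298 − 1.5Q = 2 + Q ⇒ Q = 118.4, P = 120.4.
CS = ½·(298 − 120.4)·118.4 = 10513.92; PS = (120.4·118.4 − 2·118.4 − ½·1·118.4²) = 7009.28; TS = 17523.2.
Monopoly sets MR = MC: 298 − 3Q = 2 + Q ⇒ Q = 74, P = 298 − 1.5·74 = 187.
CS = ½·(298 − 187)·74 = 4107; PS = (187·74 − 2·74 − ½·1·74²) = 10952; TS = 15059.
Change in social welfare: 15059 − 17523.2 = −2464.2.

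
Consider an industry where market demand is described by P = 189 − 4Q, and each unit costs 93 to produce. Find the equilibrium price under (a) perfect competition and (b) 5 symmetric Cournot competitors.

Competitive firms price at marginal cost: P = 93, giving Q = 24.
Cournot with 5 identical firms: the symmetric best-response condition is 189 − 24q = 93. Each firm produces q = 4, total output Q = 20, price P = 109.

Competition: P = 93; Cournot: P = 109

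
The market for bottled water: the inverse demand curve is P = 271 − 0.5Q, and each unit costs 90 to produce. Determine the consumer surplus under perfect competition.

CS = 32761

Competitive firms price at marginal cost: P = 90, giving Q = 362.
CS = ½·(271 − 90)·362 = 32761.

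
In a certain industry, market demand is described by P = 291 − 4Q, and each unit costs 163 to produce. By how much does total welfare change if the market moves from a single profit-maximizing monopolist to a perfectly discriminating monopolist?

TS rises by 512

The monopolist equates marginal revenue to marginal cost: 291 − 8Q = 163, so Q = 16. From demand, P = 227.
CS = ½·(291 − 227)·16 = 512; PS = (227 − 163)·16 = 1024; TS = 1536.
A perfectly discriminating monopolist sells every unit with P(Q) ≥ MC(Q), so output equals the competitive quantity Q = 32. Each buyer pays their reservation price, so CS = 0 and the firm captures all surplus.
TS = 2048 (equal to competitive TS).
Change in total welfare: 2048 − 1536 = 512.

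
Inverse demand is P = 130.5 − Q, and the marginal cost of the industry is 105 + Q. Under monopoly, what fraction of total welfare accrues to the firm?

Monopoly sets MR = MC: 130.5 − 2Q = 105 + Q ⇒ Q = 8.5, P = 130.5 − 8.5 = 122.
CS = ½·(130.5 − 122)·8.5 = 36.125.
PS = P·Q − VC(Q) = 122·8.5 − (105·8.5 + ½·1·8.5²) = 108.375.
Share captured = PS/TS = 108.375/144.5 = 0.75.

PS/TS = 0.75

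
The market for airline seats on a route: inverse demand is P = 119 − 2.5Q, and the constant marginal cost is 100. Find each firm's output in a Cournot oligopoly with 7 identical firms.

q_i = 0.95

In a 7-firm Cournot equilibrium, symmetry and the first-order condition give q = (119 − 100)/(20) = 0.95. So Q = 6.65 and P = 102.375.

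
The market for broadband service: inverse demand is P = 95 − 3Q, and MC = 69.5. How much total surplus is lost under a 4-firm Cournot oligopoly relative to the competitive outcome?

DWL = 4.335

Perfect competition: P = MC = 69.5, so 95 − 3Q = 69.5 and Q = 8.5.
Cournot with 4 identical firms: the symmetric best-response condition is 95 − 15q = 69.5. Each firm produces q = 1.7, total output Q = 6.8, price P = 74.6.
DWL is the triangle between Q = 6.8 and Q = 8.5: ½·(8.5 − 6.8)·(74.6 − 69.5) = 4.335.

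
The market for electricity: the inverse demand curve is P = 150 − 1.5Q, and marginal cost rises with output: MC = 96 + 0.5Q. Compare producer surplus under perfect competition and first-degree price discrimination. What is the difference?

PS rises by 546.75

Competitive equilibrium sets price equal to marginal cost: 150 − 1.5Q = 96 + 0.5Q, so Q = 27 and P = 109.5.
PS = P·Q − VC(Q) = 109.5·27 − (96·27 + ½·0.5·27²) = 182.25.
A perfectly discriminating monopolist sells every unit with P(Q) ≥ MC(Q), so output equals the competitive quantity Q = 27. Each buyer pays their reservation price, so CS = 0 and the firm captures all surplus.
PS = ½·(150 − 96)·27 = 729.
Change in producer surplus: 729 − 182.25 = 546.75.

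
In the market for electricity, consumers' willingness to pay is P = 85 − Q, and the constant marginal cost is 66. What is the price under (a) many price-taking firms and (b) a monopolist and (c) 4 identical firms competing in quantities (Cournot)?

Competitive firms price at marginal cost: P = 66, giving Q = 19.
The monopolist equates marginal revenue to marginal cost: 85 − 2Q = 66, so Q = 9.5. From demand, P = 75.5.
With 4 symmetric Cournot firms, each firm's FOC gives 85 − 5q = 66, so q = 3.8, Q = 4·3.8 = 15.2, and P = 69.8.

Competition: P = 66; Monopoly: P = 75.5; Cournot: P = 69.8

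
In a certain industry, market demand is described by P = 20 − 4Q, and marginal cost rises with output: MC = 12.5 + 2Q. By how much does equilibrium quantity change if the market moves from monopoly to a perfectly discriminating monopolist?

A monopolist chooses Q where MR = MC. MR = 20 − 8Q; setting this equal to 12.5 + 2Q gives Q = 0.75 and P = 17.
With perfect price discrimination, output is the efficient level Q = 1.25 (where demand meets MC), but every buyer pays their willingness to pay: CS = 0 and PS = total surplus.
Change in equilibrium quantity: 1.25 − 0.75 = 0.5.

Equilibrium quantity rises by 0.5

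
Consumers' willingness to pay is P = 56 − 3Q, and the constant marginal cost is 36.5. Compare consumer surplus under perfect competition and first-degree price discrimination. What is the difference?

Consumer surplus falls by 63.375

Competitive firms price at marginal cost: P = 36.5, giving Q = 6.5.
CS = ½·(56 − 36.5)·6.5 = 63.375.
With perfect price discrimination, output is the efficient level Q = 6.5 (where demand meets MC), but every buyer pays their willingness to pay: CS = 0 and PS = total surplus.
CS = 0.
Change in consumer surplus: 0 − 63.375 = −63.375.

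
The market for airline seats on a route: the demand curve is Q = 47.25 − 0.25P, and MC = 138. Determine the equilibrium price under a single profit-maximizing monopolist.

Inverting demand: P = 189 − 4Q.
Monopoly sets MR = MC: 189 − 8Q = 138 ⇒ Q = 6.375, P = 189 − 4·6.375 = 163.5.

P = 163.5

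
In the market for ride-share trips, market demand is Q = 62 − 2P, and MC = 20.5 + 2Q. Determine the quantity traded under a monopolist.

Inverting demand: P = 31 − 0.5Q.
A monopolist chooses Q where MR = MC. MR = 31 − Q; setting this equal to 20.5 + 2Q gives Q = 3.5 and P = 29.25.

Q = 3.5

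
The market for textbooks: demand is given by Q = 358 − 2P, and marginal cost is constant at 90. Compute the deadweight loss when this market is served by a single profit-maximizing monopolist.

Inverting demand: P = 179 − 0.5Q.
Competitive firms price at marginal cost: P = 90, giving Q = 178.
Monopoly sets MR = MC: 179 − Q = 90 ⇒ Q = 89, P = 179 − 0.5·89 = 134.5.
DWL is the triangle between Q = 89 and Q = 178: ½·(178 − 89)·(134.5 − 90) = 1980.25.

DWL = 1980.25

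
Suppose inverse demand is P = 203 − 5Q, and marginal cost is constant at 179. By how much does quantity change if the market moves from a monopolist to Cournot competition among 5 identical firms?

Q rises by 1.6

A monopolist chooses Q where MR = MC. MR = 203 − 10Q; setting this equal to 179 gives Q = 2.4 and P = 191.
In a 5-firm Cournot equilibrium, symmetry and the first-order condition give q = (203 − 179)/(30) = 0.8. So Q = 4 and P = 183.
Change in quantity: 4 − 2.4 = 1.6.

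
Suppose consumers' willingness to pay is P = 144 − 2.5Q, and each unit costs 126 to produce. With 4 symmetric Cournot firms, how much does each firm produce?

q_i = 1.44

In a 4-firm Cournot equilibrium, symmetry and the first-order condition give q = (144 − 126)/(12.5) = 1.44. So Q = 5.76 and P = 129.6.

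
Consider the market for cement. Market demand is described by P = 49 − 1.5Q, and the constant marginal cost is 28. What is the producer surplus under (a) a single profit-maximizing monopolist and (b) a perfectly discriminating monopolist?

A monopolist chooses Q where MR = MC. MR = 49 − 3Q; setting this equal to 28 gives Q = 7 and P = 38.5.
PS = (38.5 − 28)·7 = 73.5.
Under first-degree price discrimination the firm charges each unit its demand price and produces up to where P = MC, i.e. Q = 14. Consumer surplus is zero; producer surplus equals total surplus.
PS = ½·(49 − 28)·14 = 147.

Monopoly: PS = 73.5; Perfect PD: PS = 147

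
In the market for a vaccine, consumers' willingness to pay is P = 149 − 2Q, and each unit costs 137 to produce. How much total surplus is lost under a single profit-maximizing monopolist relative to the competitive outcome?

DWL = 9

Under competition P = MC = 137, so Q = (149 − 137)/2 = 6.
The monopolist equates marginal revenue to marginal cost: 149 − 4Q = 137, so Q = 3. From demand, P = 143.
DWL is the triangle between Q = 3 and Q = 6: ½·(6 − 3)·(143 − 137) = 9.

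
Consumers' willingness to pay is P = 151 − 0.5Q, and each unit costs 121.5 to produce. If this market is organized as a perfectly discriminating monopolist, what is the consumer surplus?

CS = 0

With perfect price discrimination, output is the efficient level Q = 59 (where demand meets MC), but every buyer pays their willingness to pay: CS = 0 and PS = total surplus.
CS = 0.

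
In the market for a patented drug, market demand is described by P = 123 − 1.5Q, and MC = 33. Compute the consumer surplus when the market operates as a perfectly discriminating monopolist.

CS = 0

With perfect price discrimination, output is the efficient level Q = 60 (where demand meets MC), but every buyer pays their willingness to pay: CS = 0 and PS = total surplus.
CS = 0.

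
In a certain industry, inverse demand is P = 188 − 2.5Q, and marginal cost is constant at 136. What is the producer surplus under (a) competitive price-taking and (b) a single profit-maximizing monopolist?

Competition: PS = 0; Monopoly: PS = 270.4

Perfect competition: P = MC = 136, so 188 − 2.5Q = 136 and Q = 20.8.
PS = (136 − 136)·20.8 = 0.
Monopoly sets MR = MC: 188 − 5Q = 136 ⇒ Q = 10.4, P = 188 − 2.5·10.4 = 162.
PS = (162 − 136)·10.4 = 270.4.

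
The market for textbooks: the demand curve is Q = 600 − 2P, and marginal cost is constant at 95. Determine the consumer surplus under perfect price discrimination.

CS = 0

Inverting demand: P = 300 − 0.5Q.
A perfectly discriminating monopolist sells every unit with P(Q) ≥ MC(Q), so output equals the competitive quantity Q = 410. Each buyer pays their reservation price, so CS = 0 and the firm captures all surplus.
CS = 0.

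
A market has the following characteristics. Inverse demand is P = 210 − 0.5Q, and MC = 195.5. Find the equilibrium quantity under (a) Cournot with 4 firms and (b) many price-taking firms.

Cournot with 4 identical firms: the symmetric best-response condition is 210 − 2.5q = 195.5. Each firm produces q = 5.8, total output Q = 23.2, price P = 198.4.
Perfect competition: P = MC = 195.5, so 210 − 0.5Q = 195.5 and Q = 29.

Cournot: Q = 23.2; Competition: Q = 29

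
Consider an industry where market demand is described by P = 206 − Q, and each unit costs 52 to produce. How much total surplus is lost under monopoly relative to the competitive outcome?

Under competition P = MC = 52, so Q = (206 − 52)/1 = 154.
The monopolist equates marginal revenue to marginal cost: 206 − 2Q = 52, so Q = 77. From demand, P = 129.
DWL is the triangle between Q = 77 and Q = 154: ½·(154 − 77)·(129 − 52) = 2964.5.

DWL = 2964.5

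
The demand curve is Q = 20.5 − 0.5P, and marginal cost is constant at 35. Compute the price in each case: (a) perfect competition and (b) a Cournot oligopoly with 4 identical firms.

Competition: P = 35; Cournot: P = 36.2

Inverting demand: P = 41 − 2Q.
Competitive firms price at marginal cost: P = 35, giving Q = 3.
In a 4-firm Cournot equilibrium, symmetry and the first-order condition give q = (41 − 35)/(10) = 0.6. So Q = 2.4 and P = 36.2.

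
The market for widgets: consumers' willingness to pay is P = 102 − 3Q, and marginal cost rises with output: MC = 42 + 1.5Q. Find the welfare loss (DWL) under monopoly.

Under competition P = MC: 102 − 3Q = 42 + 1.5Q ⇒ Q = 40/3, P = 62.
Monopoly sets MR = MC: 102 − 6Q = 42 + 1.5Q ⇒ Q = 8, P = 102 − 3·8 = 78.
CS = ½·(102 − 62)·40/3 = 800/3; PS = (62·40/3 − 42·40/3 − ½·1.5·(40/3)²) = 400/3; TS = 400.
CS = ½·(102 − 78)·8 = 96; PS = (78·8 − 42·8 − ½·1.5·8²) = 240; TS = 336.
DWL = 400 − 336 = 64.

DWL = 64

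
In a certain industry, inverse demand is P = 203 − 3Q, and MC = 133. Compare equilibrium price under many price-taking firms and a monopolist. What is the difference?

Under competition P = MC = 133, so Q = (203 − 133)/3 = 70/3.
Monopoly sets MR = MC: 203 − 6Q = 133 ⇒ Q = 35/3, P = 203 − 3·35/3 = 168.
Change in equilibrium price: 168 − 133 = 35.

Equilibrium price rises by 35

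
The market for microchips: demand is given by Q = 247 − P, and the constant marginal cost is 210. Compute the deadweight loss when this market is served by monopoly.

Inverting demand: P = 247 − Q.
Perfect competition: P = MC = 210, so 247 − Q = 210 and Q = 37.
A monopolist chooses Q where MR = MC. MR = 247 − 2Q; setting this equal to 210 gives Q = 18.5 and P = 228.5.
DWL is the triangle between Q = 18.5 and Q = 37: ½·(37 − 18.5)·(228.5 − 210) = 171.125.

DWL = 171.125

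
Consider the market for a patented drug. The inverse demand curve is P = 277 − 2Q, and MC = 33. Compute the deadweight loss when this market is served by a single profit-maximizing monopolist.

DWL = 3721

Perfect competition: P = MC = 33, so 277 − 2Q = 33 and Q = 122.
Monopoly sets MR = MC: 277 − 4Q = 33 ⇒ Q = 61, P = 277 − 2·61 = 155.
DWL is the triangle between Q = 61 and Q = 122: ½·(122 − 61)·(155 − 33) = 3721.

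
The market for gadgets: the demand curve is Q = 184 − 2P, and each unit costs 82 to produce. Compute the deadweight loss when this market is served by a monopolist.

DWL = 25

Inverting demand: P = 92 − 0.5Q.
Under competition P = MC = 82, so Q = (92 − 82)/0.5 = 20.
Monopoly sets MR = MC: 92 − Q = 82 ⇒ Q = 10, P = 92 − 0.5·10 = 87.
DWL is the triangle between Q = 10 and Q = 20: ½·(20 − 10)·(87 − 82) = 25.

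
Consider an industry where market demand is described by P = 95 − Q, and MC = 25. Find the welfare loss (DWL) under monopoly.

Competitive firms price at marginal cost: P = 25, giving Q = 70.
Monopoly sets MR = MC: 95 − 2Q = 25 ⇒ Q = 35, P = 95 − 35 = 60.
DWL is the triangle between Q = 35 and Q = 70: ½·(70 − 35)·(60 − 25) = 612.5.

DWL = 612.5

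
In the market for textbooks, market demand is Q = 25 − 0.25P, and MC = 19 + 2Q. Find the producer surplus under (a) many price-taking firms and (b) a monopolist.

Competition: PS = 182.25; Monopoly: PS = 328.05

Inverting demand: P = 100 − 4Q.
Under competition P = MC: 100 − 4Q = 19 + 2Q ⇒ Q = 13.5, P = 46.
PS = P·Q − VC(Q) = 46·13.5 − (19·13.5 + ½·2·13.5²) = 182.25.
Monopoly sets MR = MC: 100 − 8Q = 19 + 2Q ⇒ Q = 8.1, P = 100 − 4·8.1 = 67.6.
PS = P·Q − VC(Q) = 67.6·8.1 − (19·8.1 + ½·2·8.1²) = 328.05.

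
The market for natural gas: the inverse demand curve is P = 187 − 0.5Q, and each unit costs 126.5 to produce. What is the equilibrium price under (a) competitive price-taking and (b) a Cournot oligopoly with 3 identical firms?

Under competition P = MC = 126.5, so Q = (187 − 126.5)/0.5 = 121.
With 3 symmetric Cournot firms, each firm's FOC gives 187 − 2q = 126.5, so q = 30.25, Q = 3·30.25 = 90.75, and P = 141.625.

Competition: P = 126.5; Cournot: P = 141.625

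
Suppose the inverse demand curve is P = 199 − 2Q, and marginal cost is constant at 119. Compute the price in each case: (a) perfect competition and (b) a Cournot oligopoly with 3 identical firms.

Competitive firms price at marginal cost: P = 119, giving Q = 40.
Cournot with 3 identical firms: the symmetric best-response condition is 199 − 8q = 119. Each firm produces q = 10, total output Q = 30, price P = 139.

Competition: P = 119; Cournot: P = 139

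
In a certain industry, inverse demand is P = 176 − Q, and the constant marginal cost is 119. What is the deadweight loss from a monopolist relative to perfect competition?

Competitive firms price at marginal cost: P = 119, giving Q = 57.
A monopolist chooses Q where MR = MC. MR = 176 − 2Q; setting this equal to 119 gives Q = 28.5 and P = 147.5.
DWL is the triangle between Q = 28.5 and Q = 57: ½·(57 − 28.5)·(147.5 − 119) = 406.125.

DWL = 406.125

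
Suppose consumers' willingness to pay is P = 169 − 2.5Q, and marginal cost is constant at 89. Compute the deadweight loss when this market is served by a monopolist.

Perfect competition: P = MC = 89, so 169 − 2.5Q = 89 and Q = 32.
Monopoly sets MR = MC: 169 − 5Q = 89 ⇒ Q = 16, P = 169 − 2.5·16 = 129.
DWL is the triangle between Q = 16 and Q = 32: ½·(32 − 16)·(129 − 89) = 320.

DWL = 320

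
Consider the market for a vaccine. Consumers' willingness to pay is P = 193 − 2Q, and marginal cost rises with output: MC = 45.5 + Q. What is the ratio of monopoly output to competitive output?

The monopolist equates marginal revenue to marginal cost: 193 − 4Q = 45.5 + Q, so Q = 29.5. From demand, P = 134.
Under competition P = MC: 193 − 2Q = 45.5 + Q ⇒ Q = 295/6, P = 284/3.
Ratio Q_m/Q_c = 29.5/(295/6) = 0.6.

Q_m/Q_c = 0.6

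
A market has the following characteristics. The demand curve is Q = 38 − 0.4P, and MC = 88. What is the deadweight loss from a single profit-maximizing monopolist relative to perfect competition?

Inverting demand: P = 95 − 2.5Q.
Perfect competition: P = MC = 88, so 95 − 2.5Q = 88 and Q = 2.8.
A monopolist chooses Q where MR = MC. MR = 95 − 5Q; setting this equal to 88 gives Q = 1.4 and P = 91.5.
DWL is the triangle between Q = 1.4 and Q = 2.8: ½·(2.8 − 1.4)·(91.5 − 88) = 2.45.

DWL = 2.45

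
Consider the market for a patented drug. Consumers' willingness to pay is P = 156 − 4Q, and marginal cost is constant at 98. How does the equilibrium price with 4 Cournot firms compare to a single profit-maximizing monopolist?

Cournot: P = 109.6; Monopoly: P = 127

With 4 symmetric Cournot firms, each firm's FOC gives 156 − 20q = 98, so q = 2.9, Q = 4·2.9 = 11.6, and P = 109.6.
Monopoly sets MR = MC: 156 − 8Q = 98 ⇒ Q = 7.25, P = 156 − 4·7.25 = 127.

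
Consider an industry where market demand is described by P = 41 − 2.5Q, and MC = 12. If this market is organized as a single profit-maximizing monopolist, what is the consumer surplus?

CS = 42.05

The monopolist equates marginal revenue to marginal cost: 41 − 5Q = 12, so Q = 5.8. From demand, P = 26.5.
CS = ½·(41 − 26.5)·5.8 = 42.05.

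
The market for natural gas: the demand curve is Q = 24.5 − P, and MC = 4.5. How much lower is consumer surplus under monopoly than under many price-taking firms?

CS falls by 150

Inverting demand: P = 24.5 − Q.
Competitive firms price at marginal cost: P = 4.5, giving Q = 20.
CS = ½·(24.5 − 4.5)·20 = 200.
Monopoly sets MR = MC: 24.5 − 2Q = 4.5 ⇒ Q = 10, P = 24.5 − 10 = 14.5.
CS = ½·(24.5 − 14.5)·10 = 50.
Change in consumer surplus: 50 − 200 = −150.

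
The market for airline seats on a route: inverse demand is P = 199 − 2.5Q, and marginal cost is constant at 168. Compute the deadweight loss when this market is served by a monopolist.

DWL = 48.05

Competitive firms price at marginal cost: P = 168, giving Q = 12.4.
A monopolist chooses Q where MR = MC. MR = 199 − 5Q; setting this equal to 168 gives Q = 6.2 and P = 183.5.
DWL is the triangle between Q = 6.2 and Q = 12.4: ½·(12.4 − 6.2)·(183.5 − 168) = 48.05.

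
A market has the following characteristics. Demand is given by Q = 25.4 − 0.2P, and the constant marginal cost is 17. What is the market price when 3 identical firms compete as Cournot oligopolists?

Inverting demand: P = 127 − 5Q.
Cournot with 3 identical firms: the symmetric best-response condition is 127 − 20q = 17. Each firm produces q = 5.5, total output Q = 16.5, price P = 44.5.

P = 44.5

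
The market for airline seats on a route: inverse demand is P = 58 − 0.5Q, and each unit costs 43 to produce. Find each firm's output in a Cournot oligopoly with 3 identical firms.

In a 3-firm Cournot equilibrium, symmetry and the first-order condition give q = (58 − 43)/(2) = 7.5. So Q = 22.5 and P = 46.75.

q_i = 7.5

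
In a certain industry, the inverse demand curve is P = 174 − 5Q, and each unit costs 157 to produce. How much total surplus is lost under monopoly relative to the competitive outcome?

Perfect competition: P = MC = 157, so 174 − 5Q = 157 and Q = 3.4.
Monopoly sets MR = MC: 174 − 10Q = 157 ⇒ Q = 1.7, P = 174 − 5·1.7 = 165.5.
DWL is the triangle between Q = 1.7 and Q = 3.4: ½·(3.4 − 1.7)·(165.5 − 157) = 7.225.

DWL = 7.225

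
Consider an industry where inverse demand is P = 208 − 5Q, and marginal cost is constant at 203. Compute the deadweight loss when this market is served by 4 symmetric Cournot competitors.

DWL = 0.1

Perfect competition: P = MC = 203, so 208 − 5Q = 203 and Q = 1.
Cournot with 4 identical firms: the symmetric best-response condition is 208 − 25q = 203. Each firm produces q = 0.2, total output Q = 0.8, price P = 204.
DWL is the triangle between Q = 0.8 and Q = 1: ½·(1 − 0.8)·(204 − 203) = 0.1.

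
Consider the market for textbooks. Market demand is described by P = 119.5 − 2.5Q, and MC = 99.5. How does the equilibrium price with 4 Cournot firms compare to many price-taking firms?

Cournot: P = 103.5; Competition: P = 99.5

In a 4-firm Cournot equilibrium, symmetry and the first-order condition give q = (119.5 − 99.5)/(12.5) = 1.6. So Q = 6.4 and P = 103.5.
Perfect competition: P = MC = 99.5, so 119.5 − 2.5Q = 99.5 and Q = 8.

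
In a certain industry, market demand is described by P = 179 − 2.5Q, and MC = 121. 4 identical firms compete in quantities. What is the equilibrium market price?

P = 132.6

Cournot with 4 identical firms: the symmetric best-response condition is 179 − 12.5q = 121. Each firm produces q = 4.64, total output Q = 18.56, price P = 132.6.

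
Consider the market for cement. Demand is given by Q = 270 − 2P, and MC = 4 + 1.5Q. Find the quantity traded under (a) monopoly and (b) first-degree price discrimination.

Inverting demand: P = 135 − 0.5Q.
The monopolist equates marginal revenue to marginal cost: 135 − Q = 4 + 1.5Q, so Q = 52.4. From demand, P = 108.8.
With perfect price discrimination, output is the efficient level Q = 65.5 (where demand meets MC), but every buyer pays their willingness to pay: CS = 0 and PS = total surplus.

Monopoly: Q = 52.4; Perfect PD: Q = 65.5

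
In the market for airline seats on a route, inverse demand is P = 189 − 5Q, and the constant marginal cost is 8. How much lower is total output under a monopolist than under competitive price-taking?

Perfect competition: P = MC = 8, so 189 − 5Q = 8 and Q = 36.2.
The monopolist equates marginal revenue to marginal cost: 189 − 10Q = 8, so Q = 18.1. From demand, P = 98.5.
Change in total output: 18.1 − 36.2 = −18.1.

Total output falls by 18.1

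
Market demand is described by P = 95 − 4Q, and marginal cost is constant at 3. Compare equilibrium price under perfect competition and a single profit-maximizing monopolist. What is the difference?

Equilibrium price rises by 46

Perfect competition: P = MC = 3, so 95 − 4Q = 3 and Q = 23.
Monopoly sets MR = MC: 95 − 8Q = 3 ⇒ Q = 11.5, P = 95 − 4·11.5 = 49.
Change in equilibrium price: 49 − 3 = 46.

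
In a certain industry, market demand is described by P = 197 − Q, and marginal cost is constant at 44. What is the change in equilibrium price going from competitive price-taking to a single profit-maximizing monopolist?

P rises by 76.5

Under competition P = MC = 44, so Q = (197 − 44)/1 = 153.
The monopolist equates marginal revenue to marginal cost: 197 − 2Q = 44, so Q = 76.5. From demand, P = 120.5.
Change in equilibrium price: 120.5 − 44 = 76.5.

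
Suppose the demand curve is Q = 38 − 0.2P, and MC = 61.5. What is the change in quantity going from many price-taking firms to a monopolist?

Quantity falls by 12.85

Inverting demand: P = 190 − 5Q.
Competitive firms price at marginal cost: P = 61.5, giving Q = 25.7.
The monopolist equates marginal revenue to marginal cost: 190 − 10Q = 61.5, so Q = 12.85. From demand, P = 125.75.
Change in quantity: 12.85 − 25.7 = −12.85.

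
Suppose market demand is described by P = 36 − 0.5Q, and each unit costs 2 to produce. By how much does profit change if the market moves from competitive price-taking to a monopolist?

Competitive firms price at marginal cost: P = 2, giving Q = 68.
Profit = (2 − 2)·68 = 0.
The monopolist equates marginal revenue to marginal cost: 36 − Q = 2, so Q = 34. From demand, P = 19.
Profit = (19 − 2)·34 = 578.
Change in profit: 578 − 0 = 578.

Profit rises by 578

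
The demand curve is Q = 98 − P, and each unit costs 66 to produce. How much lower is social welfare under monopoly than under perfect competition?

Social welfare falls by 128

Inverting demand: P = 98 − Q.
Competitive firms price at marginal cost: P = 66, giving Q = 32.
CS = ½·(98 − 66)·32 = 512; PS = (66 − 66)·32 = 0; TS = 512.
A monopolist chooses Q where MR = MC. MR = 98 − 2Q; setting this equal to 66 gives Q = 16 and P = 82.
CS = ½·(98 − 82)·16 = 128; PS = (82 − 66)·16 = 256; TS = 384.
Change in social welfare: 384 − 512 = −128.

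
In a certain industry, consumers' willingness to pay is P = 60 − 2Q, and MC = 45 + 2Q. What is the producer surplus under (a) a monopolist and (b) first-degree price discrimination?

Monopoly sets MR = MC: 60 − 4Q = 45 + 2Q ⇒ Q = 2.5, P = 60 − 2·2.5 = 55.
PS = P·Q − VC(Q) = 55·2.5 − (45·2.5 + ½·2·2.5²) = 18.75.
With perfect price discrimination, output is the efficient level Q = 3.75 (where demand meets MC), but every buyer pays their willingness to pay: CS = 0 and PS = total surplus.
PS = ½·(60 − 45)·3.75 = 28.125.

Monopoly: PS = 18.75; Perfect PD: PS = 28.125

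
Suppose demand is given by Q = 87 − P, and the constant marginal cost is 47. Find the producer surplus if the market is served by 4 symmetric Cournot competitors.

Inverting demand: P = 87 − Q.
In a 4-firm Cournot equilibrium, symmetry and the first-order condition give q = (87 − 47)/(5) = 8. So Q = 32 and P = 55.
PS = (55 − 47)·32 = 256.

PS = 256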